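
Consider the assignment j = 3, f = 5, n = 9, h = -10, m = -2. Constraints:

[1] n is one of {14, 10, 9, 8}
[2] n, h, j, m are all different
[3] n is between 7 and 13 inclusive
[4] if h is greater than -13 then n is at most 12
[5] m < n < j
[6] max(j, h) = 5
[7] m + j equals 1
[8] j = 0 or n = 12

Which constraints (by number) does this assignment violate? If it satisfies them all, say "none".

Constraints 5, 6, 8 do not hold.

[1] n = 9 is in {14, 10, 9, 8} — holds.
[2] values 9, -10, 3, -2 are pairwise distinct — holds.
[3] n = 9 lies in [7, 13] — holds.
[4] h = -10 > -13, so we need n ≤ 12; n = 9 ≤ 12 — holds.
[5] values -2, 9, 3; n = 9 is not < j = 3 — fails.
[6] max(3, -10) = 3, not 5 — fails.
[7] m + j = -2 + 3 = 1 — holds.
[8] j = 3 ≠ 0 and n = 9 ≠ 12; both disjuncts false — fails.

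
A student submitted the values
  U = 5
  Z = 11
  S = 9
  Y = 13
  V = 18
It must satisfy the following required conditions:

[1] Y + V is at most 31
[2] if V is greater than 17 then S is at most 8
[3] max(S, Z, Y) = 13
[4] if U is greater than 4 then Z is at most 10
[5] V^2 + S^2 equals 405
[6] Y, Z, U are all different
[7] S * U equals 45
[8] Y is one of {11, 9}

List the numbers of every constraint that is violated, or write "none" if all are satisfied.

The assignment fails constraints 2, 4, 8.

[1] Y + V = 13 + 18 = 31; 31 ≤ 31  yes
[2] V = 18 > 17, so we need S ≤ 8; but S = 9 > 8  no
[3] max(9, 11, 13) = 13  yes
[4] U = 5 > 4, so we need Z ≤ 10; but Z = 11 > 10  no
[5] V^2 + S^2 = 18^2 + 9^2 = 324 + 81 = 405  yes
[6] values 13, 11, 5 are pairwise distinct  yes
[7] S * U = 9 * 5 = 45  yes
[8] Y = 13 is not in {11, 9}  no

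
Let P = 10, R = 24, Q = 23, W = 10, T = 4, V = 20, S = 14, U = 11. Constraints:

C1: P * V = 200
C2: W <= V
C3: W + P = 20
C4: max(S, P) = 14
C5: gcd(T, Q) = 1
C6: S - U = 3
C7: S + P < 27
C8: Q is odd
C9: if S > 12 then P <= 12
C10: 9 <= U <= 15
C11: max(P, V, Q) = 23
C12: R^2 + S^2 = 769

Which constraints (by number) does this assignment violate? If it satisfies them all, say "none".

Constraint 12 does not hold.

C1: P * V = 10 * 20 = 200 — holds.
C2: W = 10, V = 20; 10 ≤ 20 — holds.
C3: W + P = 10 + 10 = 20 — holds.
C4: max(14, 10) = 14 — holds.
C5: gcd(4, 23) = 1 — holds.
C6: S - U = 14 - 11 = 3 — holds.
C7: S + P = 14 + 10 = 24; 24 < 27 — holds.
C8: Q = 23 is odd — holds.
C9: S = 14 > 12, so we need P ≤ 12; P = 10 ≤ 12 — holds.
C10: U = 11 lies in [9, 15] — holds.
C11: max(10, 20, 23) = 23 — holds.
C12: R^2 + S^2 = 24^2 + 14^2 = 576 + 196 = 772, not 769 — fails.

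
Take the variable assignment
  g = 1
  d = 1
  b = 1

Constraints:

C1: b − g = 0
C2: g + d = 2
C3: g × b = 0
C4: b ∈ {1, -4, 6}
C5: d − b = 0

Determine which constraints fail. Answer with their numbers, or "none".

The assignment fails constraint 3.

C1: b − g = 1 − 1 = 0  yes
C2: g + d = 1 + 1 = 2  yes
C3: g × b = 1 × 1 = 1, not 0  no
C4: b = 1 is in {1, -4, 6}  yes
C5: d − b = 1 − 1 = 0  yes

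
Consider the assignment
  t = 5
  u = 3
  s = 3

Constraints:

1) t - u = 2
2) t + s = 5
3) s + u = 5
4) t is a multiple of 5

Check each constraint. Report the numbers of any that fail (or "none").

1) t - u = 5 - 3 = 2  holds
2) t + s = 5 + 3 = 8, not 5  fails
3) s + u = 3 + 3 = 6, not 5  fails
4) 5 / 5 = 1, so 5 divides 5  holds

The assignment fails constraints 2, 3.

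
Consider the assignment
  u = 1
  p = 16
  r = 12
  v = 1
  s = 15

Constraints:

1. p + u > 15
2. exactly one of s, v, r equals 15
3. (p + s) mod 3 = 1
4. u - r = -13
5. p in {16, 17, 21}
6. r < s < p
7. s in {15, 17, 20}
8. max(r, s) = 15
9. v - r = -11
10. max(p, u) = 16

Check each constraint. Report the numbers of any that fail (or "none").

Violated: 4.

1. p + u = 16 + 1 = 17; 17 > 15  yes
2. s=15, v=1, r=12; 1 of them equals 15  yes
3. p + s = 31; 31 mod 3 = 1  yes
4. u - r = 1 - 12 = -11, not -13  no
5. p = 16 is in {16, 17, 21}  yes
6. values 12 < 15 < 16  yes
7. s = 15 is in {15, 17, 20}  yes
8. max(12, 15) = 15  yes
9. v - r = 1 - 12 = -11  yes
10. max(16, 1) = 16  yes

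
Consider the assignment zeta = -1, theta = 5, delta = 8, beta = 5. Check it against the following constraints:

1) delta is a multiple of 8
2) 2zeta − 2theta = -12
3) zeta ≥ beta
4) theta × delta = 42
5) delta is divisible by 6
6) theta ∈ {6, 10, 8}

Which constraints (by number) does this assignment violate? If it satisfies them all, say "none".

No — constraints 3, 4, 5, 6 are not satisfied.

1) 8 / 8 = 1, so 8 divides 8 — OK.
2) 2zeta − 2theta = 2(-1) − 2(5) = -12 — OK.
3) zeta = -1, beta = 5; -1 < 5 (want ≥) — violated.
4) theta × delta = 5 × 8 = 40, not 42 — violated.
5) 8 = 6×1 + 2, so 6 does not divide 8 — violated.
6) theta = 5 is not in {6, 10, 8} — violated.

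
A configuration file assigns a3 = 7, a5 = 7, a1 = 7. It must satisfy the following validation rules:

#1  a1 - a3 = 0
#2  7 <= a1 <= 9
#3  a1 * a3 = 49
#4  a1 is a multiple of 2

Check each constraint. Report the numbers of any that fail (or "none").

#1 a1 - a3 = 7 - 7 = 0 — holds.
#2 a1 = 7 lies in [7, 9] — holds.
#3 a1 * a3 = 7 * 7 = 49 — holds.
#4 7 = 2*3 + 1, so 2 does not divide 7 — fails.

Violated: 4.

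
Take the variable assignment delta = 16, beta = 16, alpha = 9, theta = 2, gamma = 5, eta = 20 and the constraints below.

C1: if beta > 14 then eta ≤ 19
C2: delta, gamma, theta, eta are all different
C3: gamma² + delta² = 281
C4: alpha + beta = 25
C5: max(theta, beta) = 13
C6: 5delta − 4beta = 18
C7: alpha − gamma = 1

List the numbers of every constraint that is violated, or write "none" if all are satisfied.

The assignment fails constraints 1, 5, 6, and 7.

C1: beta = 16 > 14, so we need eta ≤ 19; but eta = 20 > 19 — does not hold.
C2: values 16, 5, 2, 20 are pairwise distinct — holds.
C3: gamma² + delta² = 5² + 16² = 25 + 256 = 281 — holds.
C4: alpha + beta = 9 + 16 = 25 — holds.
C5: max(2, 16) = 16, not 13 — does not hold.
C6: 5delta − 4beta = 5(16) − 4(16) = 16, not 18 — does not hold.
C7: alpha − gamma = 9 − 5 = 4, not 1 — does not hold.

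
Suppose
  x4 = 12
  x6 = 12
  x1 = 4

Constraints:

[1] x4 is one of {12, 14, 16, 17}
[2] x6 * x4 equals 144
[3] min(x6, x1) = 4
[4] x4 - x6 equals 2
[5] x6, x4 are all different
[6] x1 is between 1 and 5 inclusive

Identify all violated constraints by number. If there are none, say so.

[1] x4 = 12 is in {12, 14, 16, 17}  ✓
[2] x6 * x4 = 12 * 12 = 144  ✓
[3] min(12, 4) = 4  ✓
[4] x4 - x6 = 12 - 12 = 0, not 2  ✗
[5] x6 = x4 = 12, not all different  ✗
[6] x1 = 4 lies in [1, 5]  ✓

The assignment fails constraints 4, 5.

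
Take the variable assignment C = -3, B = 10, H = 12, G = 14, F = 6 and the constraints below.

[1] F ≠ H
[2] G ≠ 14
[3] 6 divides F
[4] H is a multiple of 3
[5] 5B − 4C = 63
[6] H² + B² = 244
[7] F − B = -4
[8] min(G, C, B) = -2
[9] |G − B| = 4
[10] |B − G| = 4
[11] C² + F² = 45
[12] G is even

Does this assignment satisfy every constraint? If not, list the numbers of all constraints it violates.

Violated: 2, 5, and 8.

[1] F = 6, H = 12; distinct — holds.
[2] G = 14, but 14 is required to differ — does not hold.
[3] 6 / 6 = 1, so 6 divides 6 — holds.
[4] 12 / 3 = 4, so 3 divides 12 — holds.
[5] 5B − 4C = 5(10) − 4(-3) = 62, not 63 — does not hold.
[6] H² + B² = 12² + 10² = 144 + 100 = 244 — holds.
[7] F − B = 6 − 10 = -4 — holds.
[8] min(14, -3, 10) = -3, not -2 — does not hold.
[9] |14 − 10| = 4 — holds.
[10] |10 − 14| = 4 — holds.
[11] C² + F² = (-3)² + 6² = 9 + 36 = 45 — holds.
[12] G = 14 is even — holds.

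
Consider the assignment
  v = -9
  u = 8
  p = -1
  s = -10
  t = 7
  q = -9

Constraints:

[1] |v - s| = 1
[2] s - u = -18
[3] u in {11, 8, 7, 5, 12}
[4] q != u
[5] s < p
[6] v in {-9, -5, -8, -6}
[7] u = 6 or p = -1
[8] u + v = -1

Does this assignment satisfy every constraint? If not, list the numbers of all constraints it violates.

[1] |-9 - (-10)| = 1 — satisfied.
[2] s - u = -10 - 8 = -18 — satisfied.
[3] u = 8 is in {11, 8, 7, 5, 12} — satisfied.
[4] q = -9, u = 8; distinct — satisfied.
[5] s = -10, p = -1; -10 < -1 — satisfied.
[6] v = -9 is in {-9, -5, -8, -6} — satisfied.
[7] u = 8 ≠ 6, but p = -1 = -1 (second disjunct) — satisfied.
[8] u + v = 8 + (-9) = -1 — satisfied.

No violations.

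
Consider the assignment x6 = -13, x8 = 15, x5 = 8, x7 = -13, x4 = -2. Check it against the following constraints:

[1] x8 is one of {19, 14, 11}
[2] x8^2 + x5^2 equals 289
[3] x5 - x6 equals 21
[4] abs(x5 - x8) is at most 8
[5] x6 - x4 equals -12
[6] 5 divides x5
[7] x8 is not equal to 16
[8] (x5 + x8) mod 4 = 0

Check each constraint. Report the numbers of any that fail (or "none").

[1] x8 = 15 is not in {19, 14, 11} — fails.
[2] x8^2 + x5^2 = 15^2 + 8^2 = 225 + 64 = 289 — holds.
[3] x5 - x6 = 8 - (-13) = 21 — holds.
[4] abs(8 - 15) = 7; 7 ≤ 8 — holds.
[5] x6 - x4 = -13 - (-2) = -11, not -12 — fails.
[6] 8 = 5*1 + 3, so 5 does not divide 8 — fails.
[7] x8 = 15, and 15 ≠ 16 — holds.
[8] x5 + x8 = 23; 23 mod 4 = 3, not 0 — fails.

Constraints 1, 5, 6, and 8 are violated.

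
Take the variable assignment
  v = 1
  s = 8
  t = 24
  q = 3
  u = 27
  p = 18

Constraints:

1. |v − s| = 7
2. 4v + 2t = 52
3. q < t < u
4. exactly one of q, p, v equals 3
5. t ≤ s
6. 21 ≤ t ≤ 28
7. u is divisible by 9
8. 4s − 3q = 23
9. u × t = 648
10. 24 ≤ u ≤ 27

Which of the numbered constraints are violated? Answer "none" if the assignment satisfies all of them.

1. |1 − 8| = 7  holds
2. 4v + 2t = 4(1) + 2(24) = 52  holds
3. values 3 < 24 < 27  holds
4. q=3, p=18, v=1; 1 of them equals 3  holds
5. t = 24, s = 8; 24 > 8 (want ≤)  fails
6. t = 24 lies in [21, 28]  holds
7. 27 / 9 = 3, so 9 divides 27  holds
8. 4s − 3q = 4(8) − 3(3) = 23  holds
9. u × t = 27 × 24 = 648  holds
10. u = 27 lies in [24, 27]  holds

Violated: 5.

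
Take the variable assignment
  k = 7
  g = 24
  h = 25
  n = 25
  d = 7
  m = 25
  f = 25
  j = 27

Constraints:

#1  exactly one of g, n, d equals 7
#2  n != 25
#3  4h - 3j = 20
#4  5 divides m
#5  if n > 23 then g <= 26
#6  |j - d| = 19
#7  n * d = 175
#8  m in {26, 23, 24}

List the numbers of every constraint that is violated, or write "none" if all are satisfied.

#1 g=24, n=25, d=7; 1 of them equals 7  yes
#2 n = 25, but 25 is required to differ  no
#3 4h - 3j = 4(25) - 3(27) = 19, not 20  no
#4 25 / 5 = 5, so 5 divides 25  yes
#5 n = 25 > 23, so we need g ≤ 26; g = 24 ≤ 26  yes
#6 |27 - 7| = 20, not 19  no
#7 n * d = 25 * 7 = 175  yes
#8 m = 25 is not in {26, 23, 24}  no

The assignment fails constraints 2, 3, 6, and 8.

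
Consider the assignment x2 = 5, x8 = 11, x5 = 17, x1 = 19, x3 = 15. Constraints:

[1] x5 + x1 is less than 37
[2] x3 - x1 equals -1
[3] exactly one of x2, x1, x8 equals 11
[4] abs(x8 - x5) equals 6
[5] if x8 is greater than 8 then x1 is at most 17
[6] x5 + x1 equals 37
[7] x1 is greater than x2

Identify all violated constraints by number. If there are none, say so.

The assignment fails constraints 2, 5, and 6.

[1] x5 + x1 = 17 + 19 = 36; 36 < 37  yes
[2] x3 - x1 = 15 - 19 = -4, not -1  no
[3] x2=5, x1=19, x8=11; 1 of them equals 11  yes
[4] abs(11 - 17) = 6  yes
[5] x8 = 11 > 8, so we need x1 ≤ 17; but x1 = 19 > 17  no
[6] x5 + x1 = 17 + 19 = 36, not 37  no
[7] x1 = 19, x2 = 5; 19 > 5  yes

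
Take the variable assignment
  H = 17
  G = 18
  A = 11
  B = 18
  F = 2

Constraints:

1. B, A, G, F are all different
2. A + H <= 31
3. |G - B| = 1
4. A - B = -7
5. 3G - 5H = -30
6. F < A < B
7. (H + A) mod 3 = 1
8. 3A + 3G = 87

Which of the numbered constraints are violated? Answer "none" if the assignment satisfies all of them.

Constraints 1, 3, and 5 are violated.

1. B = G = 18, not all different  ✘
2. A + H = 11 + 17 = 28; 28 ≤ 31  ✔
3. |18 - 18| = 0, not 1  ✘
4. A - B = 11 - 18 = -7  ✔
5. 3G - 5H = 3(18) - 5(17) = -31, not -30  ✘
6. values 2 < 11 < 18  ✔
7. H + A = 28; 28 mod 3 = 1  ✔
8. 3A + 3G = 3(11) + 3(18) = 87  ✔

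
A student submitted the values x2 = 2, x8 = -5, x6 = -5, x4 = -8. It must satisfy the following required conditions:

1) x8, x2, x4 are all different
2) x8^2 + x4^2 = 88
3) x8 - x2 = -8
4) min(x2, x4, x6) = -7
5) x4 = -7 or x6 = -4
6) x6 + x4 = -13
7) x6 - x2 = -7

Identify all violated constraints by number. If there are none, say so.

Constraints 2, 3, 4, and 5 are violated.

1) values -5, 2, -8 are pairwise distinct — holds.
2) x8^2 + x4^2 = (-5)^2 + (-8)^2 = 25 + 64 = 89, not 88 — does not hold.
3) x8 - x2 = -5 - 2 = -7, not -8 — does not hold.
4) min(2, -8, -5) = -8, not -7 — does not hold.
5) x4 = -8 ≠ -7 and x6 = -5 ≠ -4; both disjuncts false — does not hold.
6) x6 + x4 = -5 + (-8) = -13 — holds.
7) x6 - x2 = -5 - 2 = -7 — holds.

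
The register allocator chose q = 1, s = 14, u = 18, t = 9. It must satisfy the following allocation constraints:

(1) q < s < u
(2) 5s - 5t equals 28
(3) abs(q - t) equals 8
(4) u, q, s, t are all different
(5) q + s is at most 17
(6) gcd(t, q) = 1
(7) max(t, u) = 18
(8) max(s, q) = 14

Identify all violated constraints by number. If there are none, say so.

(1) values 1 < 14 < 18 — satisfied.
(2) 5s - 5t = 5(14) - 5(9) = 25, not 28 — violated.
(3) abs(1 - 9) = 8 — satisfied.
(4) values 18, 1, 14, 9 are pairwise distinct — satisfied.
(5) q + s = 1 + 14 = 15; 15 ≤ 17 — satisfied.
(6) gcd(9, 1) = 1 — satisfied.
(7) max(9, 18) = 18 — satisfied.
(8) max(14, 1) = 14 — satisfied.

No — constraint 2 is not satisfied.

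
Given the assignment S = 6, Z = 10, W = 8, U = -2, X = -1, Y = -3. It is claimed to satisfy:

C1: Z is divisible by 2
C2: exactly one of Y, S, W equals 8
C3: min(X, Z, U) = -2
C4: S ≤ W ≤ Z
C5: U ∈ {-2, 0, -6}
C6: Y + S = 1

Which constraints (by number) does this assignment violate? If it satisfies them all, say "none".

C1: 10 / 2 = 5, so 2 divides 10 — holds.
C2: Y=-3, S=6, W=8; 1 of them equals 8 — holds.
C3: min(-1, 10, -2) = -2 — holds.
C4: values 6 ≤ 8 ≤ 10 — holds.
C5: U = -2 is in {-2, 0, -6} — holds.
C6: Y + S = -3 + 6 = 3, not 1 — fails.

Violated: 6.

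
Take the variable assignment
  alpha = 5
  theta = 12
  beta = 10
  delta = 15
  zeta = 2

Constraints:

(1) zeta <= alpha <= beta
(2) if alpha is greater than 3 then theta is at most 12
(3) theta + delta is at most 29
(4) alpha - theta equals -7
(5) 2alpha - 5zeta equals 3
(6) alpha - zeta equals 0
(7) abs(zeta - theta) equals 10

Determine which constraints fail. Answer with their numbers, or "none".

Violated: 5, 6.

(1) values 2 <= 5 <= 10 — satisfied.
(2) alpha = 5 > 3, so we need theta ≤ 12; theta = 12 ≤ 12 — satisfied.
(3) theta + delta = 12 + 15 = 27; 27 ≤ 29 — satisfied.
(4) alpha - theta = 5 - 12 = -7 — satisfied.
(5) 2alpha - 5zeta = 2(5) - 5(2) = 0, not 3 — violated.
(6) alpha - zeta = 5 - 2 = 3, not 0 — violated.
(7) abs(2 - 12) = 10 — satisfied.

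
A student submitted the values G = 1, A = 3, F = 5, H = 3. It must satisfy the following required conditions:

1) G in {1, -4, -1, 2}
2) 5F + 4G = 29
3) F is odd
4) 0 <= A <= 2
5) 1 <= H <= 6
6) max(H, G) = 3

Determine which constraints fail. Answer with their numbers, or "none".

1) G = 1 is in {1, -4, -1, 2} — satisfied.
2) 5F + 4G = 5(5) + 4(1) = 29 — satisfied.
3) F = 5 is odd — satisfied.
4) A = 3 is outside [0, 2] — violated.
5) H = 3 lies in [1, 6] — satisfied.
6) max(3, 1) = 3 — satisfied.

No — constraint 4 is not satisfied.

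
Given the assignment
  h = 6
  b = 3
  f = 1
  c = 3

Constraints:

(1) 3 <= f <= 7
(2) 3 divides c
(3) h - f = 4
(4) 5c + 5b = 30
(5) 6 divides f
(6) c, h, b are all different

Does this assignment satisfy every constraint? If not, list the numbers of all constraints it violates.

(1) f = 1 is outside [3, 7]  ✗
(2) 3 / 3 = 1, so 3 divides 3  ✓
(3) h - f = 6 - 1 = 5, not 4  ✗
(4) 5c + 5b = 5(3) + 5(3) = 30  ✓
(5) 1 = 6*0 + 1, so 6 does not divide 1  ✗
(6) c = b = 3, not all different  ✗

No — constraints 1, 3, 5, and 6 are not satisfied.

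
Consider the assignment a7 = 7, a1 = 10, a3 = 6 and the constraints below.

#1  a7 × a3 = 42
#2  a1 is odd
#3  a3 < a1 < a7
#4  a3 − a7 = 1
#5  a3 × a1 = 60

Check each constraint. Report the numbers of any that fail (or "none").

#1 a7 × a3 = 7 × 6 = 42  holds
#2 a1 = 10 is even  fails
#3 values 6, 10, 7; a1 = 10 is not < a7 = 7  fails
#4 a3 − a7 = 6 − 7 = -1, not 1  fails
#5 a3 × a1 = 6 × 10 = 60  holds

Violated: 2, 3, 4.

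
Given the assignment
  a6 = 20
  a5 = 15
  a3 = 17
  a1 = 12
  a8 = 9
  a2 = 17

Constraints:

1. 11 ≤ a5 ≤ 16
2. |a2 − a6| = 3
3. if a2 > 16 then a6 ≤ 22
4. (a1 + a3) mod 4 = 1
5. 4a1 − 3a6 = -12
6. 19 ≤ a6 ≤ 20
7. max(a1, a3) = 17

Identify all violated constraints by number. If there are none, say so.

Yes — all constraints hold.

1. a5 = 15 lies in [11, 16] — holds.
2. |17 − 20| = 3 — holds.
3. a2 = 17 > 16, so we need a6 ≤ 22; a6 = 20 ≤ 22 — holds.
4. a1 + a3 = 29; 29 mod 4 = 1 — holds.
5. 4a1 − 3a6 = 4(12) − 3(20) = -12 — holds.
6. a6 = 20 lies in [19, 20] — holds.
7. max(12, 17) = 17 — holds.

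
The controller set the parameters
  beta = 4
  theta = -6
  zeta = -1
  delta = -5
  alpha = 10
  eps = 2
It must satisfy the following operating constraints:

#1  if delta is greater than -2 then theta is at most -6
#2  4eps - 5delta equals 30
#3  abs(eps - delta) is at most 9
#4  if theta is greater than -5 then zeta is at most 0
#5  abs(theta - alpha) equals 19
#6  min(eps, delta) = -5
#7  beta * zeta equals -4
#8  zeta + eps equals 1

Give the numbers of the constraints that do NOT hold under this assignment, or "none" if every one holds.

Constraints 2 and 5 are violated.

#1 delta = -5, not > -2; antecedent false, conditional vacuously true — satisfied.
#2 4eps - 5delta = 4(2) - 5(-5) = 33, not 30 — violated.
#3 abs(2 - (-5)) = 7; 7 ≤ 9 — satisfied.
#4 theta = -6, not > -5; antecedent false, conditional vacuously true — satisfied.
#5 abs(-6 - 10) = 16, not 19 — violated.
#6 min(2, -5) = -5 — satisfied.
#7 beta * zeta = 4 * (-1) = -4 — satisfied.
#8 zeta + eps = -1 + 2 = 1 — satisfied.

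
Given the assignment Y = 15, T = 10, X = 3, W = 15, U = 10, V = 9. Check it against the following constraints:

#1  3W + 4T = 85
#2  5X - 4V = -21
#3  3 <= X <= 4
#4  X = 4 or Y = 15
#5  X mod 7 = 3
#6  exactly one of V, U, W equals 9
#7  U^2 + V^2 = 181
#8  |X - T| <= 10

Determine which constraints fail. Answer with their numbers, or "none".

All constraints are satisfied.

#1 3W + 4T = 3(15) + 4(10) = 85  OK
#2 5X - 4V = 5(3) - 4(9) = -21  OK
#3 X = 3 lies in [3, 4]  OK
#4 X = 3 ≠ 4, but Y = 15 = 15 (second disjunct)  OK
#5 3 mod 7 = 3  OK
#6 V=9, U=10, W=15; 1 of them equals 9  OK
#7 U^2 + V^2 = 10^2 + 9^2 = 100 + 81 = 181  OK
#8 |3 - 10| = 7; 7 ≤ 10  OK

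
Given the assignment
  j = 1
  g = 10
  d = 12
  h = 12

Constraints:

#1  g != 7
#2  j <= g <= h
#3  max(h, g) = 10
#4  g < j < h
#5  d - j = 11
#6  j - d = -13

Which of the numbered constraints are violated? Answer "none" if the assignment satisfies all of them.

Constraints 3, 4, and 6 do not hold.

#1 g = 10, and 10 ≠ 7  yes
#2 values 1 <= 10 <= 12  yes
#3 max(12, 10) = 12, not 10  no
#4 values 10, 1, 12; g = 10 is not < j = 1  no
#5 d - j = 12 - 1 = 11  yes
#6 j - d = 1 - 12 = -11, not -13  no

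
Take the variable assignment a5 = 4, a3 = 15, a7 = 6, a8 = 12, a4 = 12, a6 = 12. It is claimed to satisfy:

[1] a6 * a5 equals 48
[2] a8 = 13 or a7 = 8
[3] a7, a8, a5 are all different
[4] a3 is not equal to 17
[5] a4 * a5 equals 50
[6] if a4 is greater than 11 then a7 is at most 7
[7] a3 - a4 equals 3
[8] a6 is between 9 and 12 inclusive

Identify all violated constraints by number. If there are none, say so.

[1] a6 * a5 = 12 * 4 = 48  ✓
[2] a8 = 12 ≠ 13 and a7 = 6 ≠ 8; both disjuncts false  ✗
[3] values 6, 12, 4 are pairwise distinct  ✓
[4] a3 = 15, and 15 ≠ 17  ✓
[5] a4 * a5 = 12 * 4 = 48, not 50  ✗
[6] a4 = 12 > 11, so we need a7 ≤ 7; a7 = 6 ≤ 7  ✓
[7] a3 - a4 = 15 - 12 = 3  ✓
[8] a6 = 12 lies in [9, 12]  ✓

Constraints 2, 5 are violated.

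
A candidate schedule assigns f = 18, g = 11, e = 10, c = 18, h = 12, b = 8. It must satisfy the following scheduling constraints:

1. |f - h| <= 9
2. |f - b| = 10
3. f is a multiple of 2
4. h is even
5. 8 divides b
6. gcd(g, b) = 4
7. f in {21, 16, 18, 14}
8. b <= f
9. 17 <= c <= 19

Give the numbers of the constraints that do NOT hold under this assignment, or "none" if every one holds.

1. |18 - 12| = 6; 6 ≤ 9 — OK.
2. |18 - 8| = 10 — OK.
3. 18 / 2 = 9, so 2 divides 18 — OK.
4. h = 12 is even — OK.
5. 8 / 8 = 1, so 8 divides 8 — OK.
6. gcd(11, 8) = 1, not 4 — violated.
7. f = 18 is in {21, 16, 18, 14} — OK.
8. b = 8, f = 18; 8 ≤ 18 — OK.
9. c = 18 lies in [17, 19] — OK.

No — constraint 6 is not satisfied.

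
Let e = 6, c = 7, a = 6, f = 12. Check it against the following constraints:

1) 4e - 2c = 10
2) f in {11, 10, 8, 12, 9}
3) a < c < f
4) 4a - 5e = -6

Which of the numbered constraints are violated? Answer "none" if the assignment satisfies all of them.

1) 4e - 2c = 4(6) - 2(7) = 10 — holds.
2) f = 12 is in {11, 10, 8, 12, 9} — holds.
3) values 6 < 7 < 12 — holds.
4) 4a - 5e = 4(6) - 5(6) = -6 — holds.

The assignment satisfies every constraint.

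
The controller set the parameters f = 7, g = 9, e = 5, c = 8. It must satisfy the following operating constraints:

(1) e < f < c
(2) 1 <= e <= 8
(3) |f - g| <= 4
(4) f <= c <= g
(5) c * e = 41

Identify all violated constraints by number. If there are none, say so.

No — constraint 5 is not satisfied.

(1) values 5 < 7 < 8 — OK.
(2) e = 5 lies in [1, 8] — OK.
(3) |7 - 9| = 2; 2 ≤ 4 — OK.
(4) values 7 <= 8 <= 9 — OK.
(5) c * e = 8 * 5 = 40, not 41 — violated.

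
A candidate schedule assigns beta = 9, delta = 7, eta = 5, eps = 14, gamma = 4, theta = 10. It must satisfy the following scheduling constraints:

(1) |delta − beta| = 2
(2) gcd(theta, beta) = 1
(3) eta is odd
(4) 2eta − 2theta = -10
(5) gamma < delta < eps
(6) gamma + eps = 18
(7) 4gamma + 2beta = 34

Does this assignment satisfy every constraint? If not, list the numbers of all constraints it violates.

The assignment satisfies every constraint.

(1) |7 − 9| = 2  ✓
(2) gcd(10, 9) = 1  ✓
(3) eta = 5 is odd  ✓
(4) 2eta − 2theta = 2(5) − 2(10) = -10  ✓
(5) values 4 < 7 < 14  ✓
(6) gamma + eps = 4 + 14 = 18  ✓
(7) 4gamma + 2beta = 4(4) + 2(9) = 34  ✓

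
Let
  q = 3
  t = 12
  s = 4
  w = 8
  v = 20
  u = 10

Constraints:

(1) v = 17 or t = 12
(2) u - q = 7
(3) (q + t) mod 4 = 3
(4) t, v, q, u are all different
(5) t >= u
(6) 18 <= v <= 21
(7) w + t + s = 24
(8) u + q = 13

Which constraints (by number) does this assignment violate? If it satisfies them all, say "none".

No violations.

(1) v = 20 ≠ 17, but t = 12 = 12 (second disjunct) — holds.
(2) u - q = 10 - 3 = 7 — holds.
(3) q + t = 15; 15 mod 4 = 3 — holds.
(4) values 12, 20, 3, 10 are pairwise distinct — holds.
(5) t = 12, u = 10; 12 ≥ 10 — holds.
(6) v = 20 lies in [18, 21] — holds.
(7) w + t + s = 8 + 12 + 4 = 24 — holds.
(8) u + q = 10 + 3 = 13 — holds.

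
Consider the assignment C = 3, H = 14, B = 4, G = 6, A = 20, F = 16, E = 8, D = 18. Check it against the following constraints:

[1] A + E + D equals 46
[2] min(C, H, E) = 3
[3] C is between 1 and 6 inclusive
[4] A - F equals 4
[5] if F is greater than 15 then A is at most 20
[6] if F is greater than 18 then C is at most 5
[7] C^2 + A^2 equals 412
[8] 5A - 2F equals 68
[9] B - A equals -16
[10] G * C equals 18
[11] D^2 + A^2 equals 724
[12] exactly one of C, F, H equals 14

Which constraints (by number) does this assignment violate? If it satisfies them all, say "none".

No — constraint 7 is not satisfied.

[1] A + E + D = 20 + 8 + 18 = 46  ✔
[2] min(3, 14, 8) = 3  ✔
[3] C = 3 lies in [1, 6]  ✔
[4] A - F = 20 - 16 = 4  ✔
[5] F = 16 > 15, so we need A ≤ 20; A = 20 ≤ 20  ✔
[6] F = 16, not > 18; antecedent false, conditional vacuously true  ✔
[7] C^2 + A^2 = 3^2 + 20^2 = 9 + 400 = 409, not 412  ✘
[8] 5A - 2F = 5(20) - 2(16) = 68  ✔
[9] B - A = 4 - 20 = -16  ✔
[10] G * C = 6 * 3 = 18  ✔
[11] D^2 + A^2 = 18^2 + 20^2 = 324 + 400 = 724  ✔
[12] C=3, F=16, H=14; 1 of them equals 14  ✔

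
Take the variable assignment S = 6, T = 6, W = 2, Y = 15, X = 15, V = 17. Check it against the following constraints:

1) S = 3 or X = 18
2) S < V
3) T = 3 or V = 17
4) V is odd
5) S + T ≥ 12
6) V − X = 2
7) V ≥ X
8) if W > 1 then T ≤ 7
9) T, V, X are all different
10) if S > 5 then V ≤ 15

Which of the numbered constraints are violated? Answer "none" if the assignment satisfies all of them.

1) S = 6 ≠ 3 and X = 15 ≠ 18; both disjuncts false  false
2) S = 6, V = 17; 6 < 17  true
3) T = 6 ≠ 3, but V = 17 = 17 (second disjunct)  true
4) V = 17 is odd  true
5) S + T = 6 + 6 = 12; 12 ≥ 12  true
6) V − X = 17 − 15 = 2  true
7) V = 17, X = 15; 17 ≥ 15  true
8) W = 2 > 1, so we need T ≤ 7; T = 6 ≤ 7  true
9) values 6, 17, 15 are pairwise distinct  true
10) S = 6 > 5, so we need V ≤ 15; but V = 17 > 15  false

No — constraints 1, 10 are not satisfied.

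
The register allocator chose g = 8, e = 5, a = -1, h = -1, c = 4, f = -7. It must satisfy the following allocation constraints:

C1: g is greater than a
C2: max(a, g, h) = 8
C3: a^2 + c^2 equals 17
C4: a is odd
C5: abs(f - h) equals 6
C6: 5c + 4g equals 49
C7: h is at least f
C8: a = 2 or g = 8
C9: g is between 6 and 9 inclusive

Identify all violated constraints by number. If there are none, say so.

The assignment fails constraint 6.

C1: g = 8, a = -1; 8 > -1  yes
C2: max(-1, 8, -1) = 8  yes
C3: a^2 + c^2 = (-1)^2 + 4^2 = 1 + 16 = 17  yes
C4: a = -1 is odd  yes
C5: abs(-7 - (-1)) = 6  yes
C6: 5c + 4g = 5(4) + 4(8) = 52, not 49  no
C7: h = -1, f = -7; -1 ≥ -7  yes
C8: a = -1 ≠ 2, but g = 8 = 8 (second disjunct)  yes
C9: g = 8 lies in [6, 9]  yes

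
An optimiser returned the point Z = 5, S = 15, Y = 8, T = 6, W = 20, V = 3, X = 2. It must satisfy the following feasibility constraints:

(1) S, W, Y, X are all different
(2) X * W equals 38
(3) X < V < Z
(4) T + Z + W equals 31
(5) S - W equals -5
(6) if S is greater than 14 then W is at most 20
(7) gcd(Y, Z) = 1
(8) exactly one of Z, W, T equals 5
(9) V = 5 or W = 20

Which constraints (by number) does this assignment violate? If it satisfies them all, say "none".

(1) values 15, 20, 8, 2 are pairwise distinct  OK
(2) X * W = 2 * 20 = 40, not 38  FAIL
(3) values 2 < 3 < 5  OK
(4) T + Z + W = 6 + 5 + 20 = 31  OK
(5) S - W = 15 - 20 = -5  OK
(6) S = 15 > 14, so we need W ≤ 20; W = 20 ≤ 20  OK
(7) gcd(8, 5) = 1  OK
(8) Z=5, W=20, T=6; 1 of them equals 5  OK
(9) V = 3 ≠ 5, but W = 20 = 20 (second disjunct)  OK

Constraint 2 is violated.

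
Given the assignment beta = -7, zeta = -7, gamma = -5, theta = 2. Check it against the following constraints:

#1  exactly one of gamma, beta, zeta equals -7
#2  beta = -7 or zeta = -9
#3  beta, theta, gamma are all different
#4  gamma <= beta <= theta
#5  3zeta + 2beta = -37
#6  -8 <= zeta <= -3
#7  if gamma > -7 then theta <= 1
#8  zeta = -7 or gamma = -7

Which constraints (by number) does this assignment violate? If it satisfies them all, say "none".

#1 gamma=-5, beta=-7, zeta=-7; 2 of them equal -7, not exactly one — fails.
#2 beta = -7 = -7 (first disjunct) — holds.
#3 values -7, 2, -5 are pairwise distinct — holds.
#4 values -5, -7, 2; gamma = -5 is not <= beta = -7 — fails.
#5 3zeta + 2beta = 3(-7) + 2(-7) = -35, not -37 — fails.
#6 zeta = -7 lies in [-8, -3] — holds.
#7 gamma = -5 > -7, so we need theta ≤ 1; but theta = 2 > 1 — fails.
#8 zeta = -7 = -7 (first disjunct) — holds.

Constraints 1, 4, 5, 7 do not hold.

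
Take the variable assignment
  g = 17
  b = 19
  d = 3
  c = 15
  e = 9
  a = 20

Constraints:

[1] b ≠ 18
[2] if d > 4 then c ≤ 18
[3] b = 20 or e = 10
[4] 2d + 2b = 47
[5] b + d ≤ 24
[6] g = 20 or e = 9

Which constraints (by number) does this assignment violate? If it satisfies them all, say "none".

[1] b = 19, and 19 ≠ 18 — satisfied.
[2] d = 3, not > 4; antecedent false, conditional vacuously true — satisfied.
[3] b = 19 ≠ 20 and e = 9 ≠ 10; both disjuncts false — violated.
[4] 2d + 2b = 2(3) + 2(19) = 44, not 47 — violated.
[5] b + d = 19 + 3 = 22; 22 ≤ 24 — satisfied.
[6] g = 17 ≠ 20, but e = 9 = 9 (second disjunct) — satisfied.

No — constraints 3 and 4 are not satisfied.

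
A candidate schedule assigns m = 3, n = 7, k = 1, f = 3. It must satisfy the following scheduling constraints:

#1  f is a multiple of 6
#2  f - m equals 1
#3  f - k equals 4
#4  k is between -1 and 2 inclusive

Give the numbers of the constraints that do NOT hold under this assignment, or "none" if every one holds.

#1 3 = 6*0 + 3, so 6 does not divide 3  ✗
#2 f - m = 3 - 3 = 0, not 1  ✗
#3 f - k = 3 - 1 = 2, not 4  ✗
#4 k = 1 lies in [-1, 2]  ✓

The assignment fails constraints 1, 2, 3.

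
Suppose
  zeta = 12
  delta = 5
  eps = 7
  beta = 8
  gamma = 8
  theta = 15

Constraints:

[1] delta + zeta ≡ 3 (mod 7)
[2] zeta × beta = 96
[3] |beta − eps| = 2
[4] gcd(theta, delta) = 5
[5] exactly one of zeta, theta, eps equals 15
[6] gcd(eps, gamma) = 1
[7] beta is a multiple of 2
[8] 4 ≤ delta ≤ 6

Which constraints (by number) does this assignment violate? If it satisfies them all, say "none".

Violated: 3.

[1] delta + zeta = 17; 17 mod 7 = 3 — OK.
[2] zeta × beta = 12 × 8 = 96 — OK.
[3] |8 − 7| = 1, not 2 — violated.
[4] gcd(15, 5) = 5 — OK.
[5] zeta=12, theta=15, eps=7; 1 of them equals 15 — OK.
[6] gcd(7, 8) = 1 — OK.
[7] 8 / 2 = 4, so 2 divides 8 — OK.
[8] delta = 5 lies in [4, 6] — OK.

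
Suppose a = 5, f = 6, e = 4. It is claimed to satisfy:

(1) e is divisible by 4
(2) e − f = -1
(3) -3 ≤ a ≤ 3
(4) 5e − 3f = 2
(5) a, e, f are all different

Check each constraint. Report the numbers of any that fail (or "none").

Constraints 2 and 3 are violated.

(1) 4 / 4 = 1, so 4 divides 4 — satisfied.
(2) e − f = 4 − 6 = -2, not -1 — violated.
(3) a = 5 is outside [-3, 3] — violated.
(4) 5e − 3f = 5(4) − 3(6) = 2 — satisfied.
(5) values 5, 4, 6 are pairwise distinct — satisfied.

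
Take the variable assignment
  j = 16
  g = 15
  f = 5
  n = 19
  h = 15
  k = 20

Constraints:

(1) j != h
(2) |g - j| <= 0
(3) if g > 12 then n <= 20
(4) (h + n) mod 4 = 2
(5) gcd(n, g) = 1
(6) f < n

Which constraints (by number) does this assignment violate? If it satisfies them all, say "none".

The assignment fails constraint 2.

(1) j = 16, h = 15; distinct  holds
(2) |15 - 16| = 1; 1 > 0, exceeds bound 0  fails
(3) g = 15 > 12, so we need n ≤ 20; n = 19 ≤ 20  holds
(4) h + n = 34; 34 mod 4 = 2  holds
(5) gcd(19, 15) = 1  holds
(6) f = 5, n = 19; 5 < 19  holds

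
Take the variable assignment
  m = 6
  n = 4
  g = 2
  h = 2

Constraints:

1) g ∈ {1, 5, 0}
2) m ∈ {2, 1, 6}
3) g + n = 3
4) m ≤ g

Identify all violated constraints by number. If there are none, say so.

1) g = 2 is not in {1, 5, 0} — fails.
2) m = 6 is in {2, 1, 6} — holds.
3) g + n = 2 + 4 = 6, not 3 — fails.
4) m = 6, g = 2; 6 > 2 (want ≤) — fails.

Constraints 1, 3, 4 do not hold.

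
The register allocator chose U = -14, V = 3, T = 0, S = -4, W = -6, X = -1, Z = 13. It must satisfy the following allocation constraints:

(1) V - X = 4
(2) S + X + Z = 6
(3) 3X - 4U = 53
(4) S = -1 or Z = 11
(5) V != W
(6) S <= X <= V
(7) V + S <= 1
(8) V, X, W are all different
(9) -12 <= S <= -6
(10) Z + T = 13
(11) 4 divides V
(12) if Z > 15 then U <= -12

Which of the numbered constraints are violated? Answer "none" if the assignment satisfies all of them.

(1) V - X = 3 - (-1) = 4 — satisfied.
(2) S + X + Z = -4 + (-1) + 13 = 8, not 6 — violated.
(3) 3X - 4U = 3(-1) - 4(-14) = 53 — satisfied.
(4) S = -4 ≠ -1 and Z = 13 ≠ 11; both disjuncts false — violated.
(5) V = 3, W = -6; distinct — satisfied.
(6) values -4 <= -1 <= 3 — satisfied.
(7) V + S = 3 + (-4) = -1; -1 ≤ 1 — satisfied.
(8) values 3, -1, -6 are pairwise distinct — satisfied.
(9) S = -4 is outside [-12, -6] — violated.
(10) Z + T = 13 + 0 = 13 — satisfied.
(11) 3 = 4*0 + 3, so 4 does not divide 3 — violated.
(12) Z = 13, not > 15; antecedent false, conditional vacuously true — satisfied.

Constraints 2, 4, 9, and 11 are violated.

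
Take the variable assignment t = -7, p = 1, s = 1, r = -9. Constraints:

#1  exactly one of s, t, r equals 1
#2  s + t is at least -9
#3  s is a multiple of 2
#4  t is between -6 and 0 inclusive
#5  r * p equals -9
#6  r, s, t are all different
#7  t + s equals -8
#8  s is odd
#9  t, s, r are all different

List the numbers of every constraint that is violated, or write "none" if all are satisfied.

#1 s=1, t=-7, r=-9; 1 of them equals 1 — OK.
#2 s + t = 1 + (-7) = -6; -6 ≥ -9 — OK.
#3 1 = 2*0 + 1, so 2 does not divide 1 — violated.
#4 t = -7 is outside [-6, 0] — violated.
#5 r * p = -9 * 1 = -9 — OK.
#6 values -9, 1, -7 are pairwise distinct — OK.
#7 t + s = -7 + 1 = -6, not -8 — violated.
#8 s = 1 is odd — OK.
#9 values -7, 1, -9 are pairwise distinct — OK.

Constraints 3, 4, and 7 are violated.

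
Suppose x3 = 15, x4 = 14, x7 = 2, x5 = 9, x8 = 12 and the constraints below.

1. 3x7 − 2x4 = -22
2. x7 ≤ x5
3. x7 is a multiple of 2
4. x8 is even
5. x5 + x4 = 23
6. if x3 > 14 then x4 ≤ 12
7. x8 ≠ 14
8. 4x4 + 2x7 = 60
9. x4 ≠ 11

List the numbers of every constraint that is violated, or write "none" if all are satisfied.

Constraint 6 does not hold.

1. 3x7 − 2x4 = 3(2) − 2(14) = -22  true
2. x7 = 2, x5 = 9; 2 ≤ 9  true
3. 2 / 2 = 1, so 2 divides 2  true
4. x8 = 12 is even  true
5. x5 + x4 = 9 + 14 = 23  true
6. x3 = 15 > 14, so we need x4 ≤ 12; but x4 = 14 > 12  false
7. x8 = 12, and 12 ≠ 14  true
8. 4x4 + 2x7 = 4(14) + 2(2) = 60  true
9. x4 = 14, and 14 ≠ 11  true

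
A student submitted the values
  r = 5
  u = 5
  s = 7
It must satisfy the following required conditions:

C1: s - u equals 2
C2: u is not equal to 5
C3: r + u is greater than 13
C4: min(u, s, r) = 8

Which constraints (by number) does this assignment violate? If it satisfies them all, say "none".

Constraints 2, 3, 4 are violated.

C1: s - u = 7 - 5 = 2 — holds.
C2: u = 5, but 5 is required to differ — fails.
C3: r + u = 5 + 5 = 10; 10 ≤ 13, bound 13 not met — fails.
C4: min(5, 7, 5) = 5, not 8 — fails.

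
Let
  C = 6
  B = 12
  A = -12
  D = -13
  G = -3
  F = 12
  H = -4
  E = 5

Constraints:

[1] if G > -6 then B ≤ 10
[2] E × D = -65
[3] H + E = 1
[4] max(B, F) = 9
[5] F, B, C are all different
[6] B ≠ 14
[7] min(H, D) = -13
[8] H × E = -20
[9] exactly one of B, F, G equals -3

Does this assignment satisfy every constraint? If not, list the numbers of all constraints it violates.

Constraints 1, 4, and 5 are violated.

[1] G = -3 > -6, so we need B ≤ 10; but B = 12 > 10 — fails.
[2] E × D = 5 × (-13) = -65 — holds.
[3] H + E = -4 + 5 = 1 — holds.
[4] max(12, 12) = 12, not 9 — fails.
[5] F = B = 12, not all different — fails.
[6] B = 12, and 12 ≠ 14 — holds.
[7] min(-4, -13) = -13 — holds.
[8] H × E = -4 × 5 = -20 — holds.
[9] B=12, F=12, G=-3; 1 of them equals -3 — holds.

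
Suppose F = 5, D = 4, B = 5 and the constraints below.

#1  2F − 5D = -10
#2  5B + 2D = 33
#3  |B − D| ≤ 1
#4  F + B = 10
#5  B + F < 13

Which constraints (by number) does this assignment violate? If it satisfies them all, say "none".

All constraints are satisfied.

#1 2F − 5D = 2(5) − 5(4) = -10  OK
#2 5B + 2D = 5(5) + 2(4) = 33  OK
#3 |5 − 4| = 1; 1 ≤ 1  OK
#4 F + B = 5 + 5 = 10  OK
#5 B + F = 5 + 5 = 10; 10 < 13  OK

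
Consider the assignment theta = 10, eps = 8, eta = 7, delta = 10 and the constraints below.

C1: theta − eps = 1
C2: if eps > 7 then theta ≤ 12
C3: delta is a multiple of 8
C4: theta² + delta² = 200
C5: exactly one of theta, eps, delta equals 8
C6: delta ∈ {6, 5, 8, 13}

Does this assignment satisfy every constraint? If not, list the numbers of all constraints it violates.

C1: theta − eps = 10 − 8 = 2, not 1 — fails.
C2: eps = 8 > 7, so we need theta ≤ 12; theta = 10 ≤ 12 — holds.
C3: 10 = 8×1 + 2, so 8 does not divide 10 — fails.
C4: theta² + delta² = 10² + 10² = 100 + 100 = 200 — holds.
C5: theta=10, eps=8, delta=10; 1 of them equals 8 — holds.
C6: delta = 10 is not in {6, 5, 8, 13} — fails.

The assignment fails constraints 1, 3, and 6.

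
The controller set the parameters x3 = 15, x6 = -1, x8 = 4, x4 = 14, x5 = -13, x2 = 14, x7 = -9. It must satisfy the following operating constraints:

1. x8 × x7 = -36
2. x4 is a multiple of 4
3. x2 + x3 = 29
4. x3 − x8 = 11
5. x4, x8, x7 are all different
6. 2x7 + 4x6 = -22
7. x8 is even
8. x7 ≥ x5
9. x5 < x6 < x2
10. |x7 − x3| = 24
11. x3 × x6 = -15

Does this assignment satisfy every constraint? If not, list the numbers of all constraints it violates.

1. x8 × x7 = 4 × (-9) = -36  OK
2. 14 = 4×3 + 2, so 4 does not divide 14  FAIL
3. x2 + x3 = 14 + 15 = 29  OK
4. x3 − x8 = 15 − 4 = 11  OK
5. values 14, 4, -9 are pairwise distinct  OK
6. 2x7 + 4x6 = 2(-9) + 4(-1) = -22  OK
7. x8 = 4 is even  OK
8. x7 = -9, x5 = -13; -9 ≥ -13  OK
9. values -13 < -1 < 14  OK
10. |-9 − 15| = 24  OK
11. x3 × x6 = 15 × (-1) = -15  OK

Constraint 2 does not hold.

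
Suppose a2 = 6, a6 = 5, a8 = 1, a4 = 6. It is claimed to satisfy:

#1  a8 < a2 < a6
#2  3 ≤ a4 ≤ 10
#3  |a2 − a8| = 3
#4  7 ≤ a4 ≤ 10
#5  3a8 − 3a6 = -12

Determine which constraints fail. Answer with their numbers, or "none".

The assignment fails constraints 1, 3, 4.

#1 values 1, 6, 5; a2 = 6 is not < a6 = 5  ✗
#2 a4 = 6 lies in [3, 10]  ✓
#3 |6 − 1| = 5, not 3  ✗
#4 a4 = 6 is outside [7, 10]  ✗
#5 3a8 − 3a6 = 3(1) − 3(5) = -12  ✓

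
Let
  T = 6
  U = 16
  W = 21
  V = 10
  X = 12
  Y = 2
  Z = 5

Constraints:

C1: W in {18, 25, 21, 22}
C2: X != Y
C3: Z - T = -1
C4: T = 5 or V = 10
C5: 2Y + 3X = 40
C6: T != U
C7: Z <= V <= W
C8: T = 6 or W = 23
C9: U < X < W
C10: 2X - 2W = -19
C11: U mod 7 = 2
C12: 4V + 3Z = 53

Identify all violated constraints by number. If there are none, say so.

C1: W = 21 is in {18, 25, 21, 22}  yes
C2: X = 12, Y = 2; distinct  yes
C3: Z - T = 5 - 6 = -1  yes
C4: T = 6 ≠ 5, but V = 10 = 10 (second disjunct)  yes
C5: 2Y + 3X = 2(2) + 3(12) = 40  yes
C6: T = 6, U = 16; distinct  yes
C7: values 5 <= 10 <= 21  yes
C8: T = 6 = 6 (first disjunct)  yes
C9: values 16, 12, 21; U = 16 is not < X = 12  no
C10: 2X - 2W = 2(12) - 2(21) = -18, not -19  no
C11: 16 mod 7 = 2  yes
C12: 4V + 3Z = 4(10) + 3(5) = 55, not 53  no

Violated: 9, 10, and 12.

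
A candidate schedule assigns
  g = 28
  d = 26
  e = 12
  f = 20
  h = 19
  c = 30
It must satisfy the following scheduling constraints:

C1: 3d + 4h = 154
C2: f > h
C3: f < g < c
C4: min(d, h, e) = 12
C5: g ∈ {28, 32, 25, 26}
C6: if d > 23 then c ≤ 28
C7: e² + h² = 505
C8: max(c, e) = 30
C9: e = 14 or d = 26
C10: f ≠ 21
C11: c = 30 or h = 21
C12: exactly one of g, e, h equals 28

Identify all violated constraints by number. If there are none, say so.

Constraint 6 does not hold.

C1: 3d + 4h = 3(26) + 4(19) = 154 — OK.
C2: f = 20, h = 19; 20 > 19 — OK.
C3: values 20 < 28 < 30 — OK.
C4: min(26, 19, 12) = 12 — OK.
C5: g = 28 is in {28, 32, 25, 26} — OK.
C6: d = 26 > 23, so we need c ≤ 28; but c = 30 > 28 — violated.
C7: e² + h² = 12² + 19² = 144 + 361 = 505 — OK.
C8: max(30, 12) = 30 — OK.
C9: e = 12 ≠ 14, but d = 26 = 26 (second disjunct) — OK.
C10: f = 20, and 20 ≠ 21 — OK.
C11: c = 30 = 30 (first disjunct) — OK.
C12: g=28, e=12, h=19; 1 of them equals 28 — OK.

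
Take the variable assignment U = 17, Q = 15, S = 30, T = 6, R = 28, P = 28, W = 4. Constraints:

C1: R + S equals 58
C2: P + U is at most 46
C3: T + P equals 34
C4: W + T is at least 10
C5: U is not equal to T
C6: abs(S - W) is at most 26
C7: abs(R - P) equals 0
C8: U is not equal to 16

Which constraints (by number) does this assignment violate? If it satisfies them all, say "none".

No violations.

C1: R + S = 28 + 30 = 58  ✔
C2: P + U = 28 + 17 = 45; 45 ≤ 46  ✔
C3: T + P = 6 + 28 = 34  ✔
C4: W + T = 4 + 6 = 10; 10 ≥ 10  ✔
C5: U = 17, T = 6; distinct  ✔
C6: abs(30 - 4) = 26; 26 ≤ 26  ✔
C7: abs(28 - 28) = 0  ✔
C8: U = 17, and 17 ≠ 16  ✔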